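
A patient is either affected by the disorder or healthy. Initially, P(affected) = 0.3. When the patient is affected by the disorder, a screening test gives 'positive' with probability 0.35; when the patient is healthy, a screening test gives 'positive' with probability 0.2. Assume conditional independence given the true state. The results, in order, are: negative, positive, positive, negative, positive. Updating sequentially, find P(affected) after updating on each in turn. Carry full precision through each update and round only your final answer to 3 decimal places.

After 'negative': P(affected) = 0.65·0.3000 / (0.65·0.3000 + 0.8·0.7000) ≈ 0.2583
After 'positive': P(affected) = 0.35·0.2583 / (0.35·0.2583 + 0.2·0.7417) ≈ 0.3786
After 'positive': P(affected) = 0.35·0.3786 / (0.35·0.3786 + 0.2·0.6214) ≈ 0.5161
After 'negative': P(affected) = 0.65·0.5161 / (0.65·0.5161 + 0.8·0.4839) ≈ 0.4642
After 'positive': P(affected) = 0.35·0.4642 / (0.35·0.4642 + 0.2·0.5358) ≈ 0.6026

0.603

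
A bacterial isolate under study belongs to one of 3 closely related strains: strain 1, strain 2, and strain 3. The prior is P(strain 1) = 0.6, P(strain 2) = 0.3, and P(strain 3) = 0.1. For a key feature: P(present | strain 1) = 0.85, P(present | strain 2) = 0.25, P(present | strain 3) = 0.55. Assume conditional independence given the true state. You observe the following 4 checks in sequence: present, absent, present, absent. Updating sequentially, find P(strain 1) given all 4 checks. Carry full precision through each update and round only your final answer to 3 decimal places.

After 'present': normaliser = 0.85·0.6000 + 0.25·0.3000 + 0.55·0.1000; P(strain 1) ≈ 0.7969, P(strain 2) ≈ 0.1172, P(strain 3) ≈ 0.0859
After 'absent': normaliser = 0.15·0.7969 + 0.75·0.1172 + 0.45·0.0859; P(strain 1) ≈ 0.4857, P(strain 2) ≈ 0.3571, P(strain 3) ≈ 0.1571
After 'present': normaliser = 0.85·0.4857 + 0.25·0.3571 + 0.55·0.1571; P(strain 1) ≈ 0.7015, P(strain 2) ≈ 0.1517, P(strain 3) ≈ 0.1468
After 'absent': normaliser = 0.15·0.7015 + 0.75·0.1517 + 0.45·0.1468; P(strain 1) ≈ 0.3691, P(strain 2) ≈ 0.3991, P(strain 3) ≈ 0.2318

0.369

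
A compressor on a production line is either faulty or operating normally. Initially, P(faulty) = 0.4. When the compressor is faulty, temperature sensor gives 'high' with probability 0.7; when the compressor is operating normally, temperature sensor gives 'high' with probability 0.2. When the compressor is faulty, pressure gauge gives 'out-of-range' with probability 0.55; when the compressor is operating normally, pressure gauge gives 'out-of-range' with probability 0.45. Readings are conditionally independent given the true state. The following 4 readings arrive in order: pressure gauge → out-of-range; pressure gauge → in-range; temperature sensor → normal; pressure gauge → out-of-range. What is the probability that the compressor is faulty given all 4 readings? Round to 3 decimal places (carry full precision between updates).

Apply Bayes' rule sequentially, carrying P(faulty) forward.
After pressure gauge='out-of-range': P(faulty) = 0.55·0.4000 / (0.55·0.4000 + 0.45·0.6000) ≈ 0.4490
After pressure gauge='in-range': P(faulty) = 0.45·0.4490 / (0.45·0.4490 + 0.55·0.5510) ≈ 0.4000
After temperature sensor='normal': P(faulty) = 0.3·0.4000 / (0.3·0.4000 + 0.8·0.6000) ≈ 0.2000
After pressure gauge='out-of-range': P(faulty) = 0.55·0.2000 / (0.55·0.2000 + 0.45·0.8000) ≈ 0.2340

0.234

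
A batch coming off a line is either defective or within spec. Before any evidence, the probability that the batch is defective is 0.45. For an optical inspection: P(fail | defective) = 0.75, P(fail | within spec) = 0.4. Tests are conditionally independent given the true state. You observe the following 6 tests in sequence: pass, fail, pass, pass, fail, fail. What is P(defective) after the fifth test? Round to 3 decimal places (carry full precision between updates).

0.172

Each posterior becomes the prior for the next update.
After 'pass': P(defective) = 0.25·0.4500 / (0.25·0.4500 + 0.6·0.5500) ≈ 0.2542
After 'fail': P(defective) = 0.75·0.2542 / (0.75·0.2542 + 0.4·0.7458) ≈ 0.3899
After 'pass': P(defective) = 0.25·0.3899 / (0.25·0.3899 + 0.6·0.6101) ≈ 0.2103
After 'pass': P(defective) = 0.25·0.2103 / (0.25·0.2103 + 0.6·0.7897) ≈ 0.0999
After 'fail': P(defective) = 0.75·0.0999 / (0.75·0.0999 + 0.4·0.9001) ≈ 0.1722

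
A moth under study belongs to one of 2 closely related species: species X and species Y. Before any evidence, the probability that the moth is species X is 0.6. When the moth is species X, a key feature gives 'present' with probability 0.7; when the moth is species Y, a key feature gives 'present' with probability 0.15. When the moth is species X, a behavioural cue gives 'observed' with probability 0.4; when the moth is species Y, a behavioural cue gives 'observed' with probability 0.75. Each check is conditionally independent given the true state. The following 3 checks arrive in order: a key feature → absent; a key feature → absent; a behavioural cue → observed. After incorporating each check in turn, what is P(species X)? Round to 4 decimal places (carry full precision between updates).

0.0906

After a key feature='absent': P(species X) = 0.3·0.6000 / (0.3·0.6000 + 0.85·0.4000) ≈ 0.3462
After a key feature='absent': P(species X) = 0.3·0.3462 / (0.3·0.3462 + 0.85·0.6538) ≈ 0.1574
After a behavioural cue='observed': P(species X) = 0.4·0.1574 / (0.4·0.1574 + 0.75·0.8426) ≈ 0.0906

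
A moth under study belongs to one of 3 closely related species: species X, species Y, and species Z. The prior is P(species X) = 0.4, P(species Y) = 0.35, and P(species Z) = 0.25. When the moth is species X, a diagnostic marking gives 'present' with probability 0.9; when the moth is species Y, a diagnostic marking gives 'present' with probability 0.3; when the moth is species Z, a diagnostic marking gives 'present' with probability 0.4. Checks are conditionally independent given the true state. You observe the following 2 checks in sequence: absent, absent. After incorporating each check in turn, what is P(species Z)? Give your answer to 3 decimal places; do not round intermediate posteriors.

After 'absent': normaliser = 0.1·0.4000 + 0.7·0.3500 + 0.6·0.2500; P(species X) ≈ 0.0920, P(species Y) ≈ 0.5632, P(species Z) ≈ 0.3448
After 'absent': normaliser = 0.1·0.0920 + 0.7·0.5632 + 0.6·0.3448; P(species X) ≈ 0.0151, P(species Y) ≈ 0.6460, P(species Z) ≈ 0.3390

0.339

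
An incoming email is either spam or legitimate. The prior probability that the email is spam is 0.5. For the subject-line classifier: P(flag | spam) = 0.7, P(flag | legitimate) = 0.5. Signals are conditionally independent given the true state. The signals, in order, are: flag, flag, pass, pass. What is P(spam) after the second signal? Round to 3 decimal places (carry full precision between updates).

0.662

After 'flag': P(spam) = 0.7·0.5000 / (0.7·0.5000 + 0.5·0.5000) ≈ 0.5833
After 'flag': P(spam) = 0.7·0.5833 / (0.7·0.5833 + 0.5·0.4167) ≈ 0.6622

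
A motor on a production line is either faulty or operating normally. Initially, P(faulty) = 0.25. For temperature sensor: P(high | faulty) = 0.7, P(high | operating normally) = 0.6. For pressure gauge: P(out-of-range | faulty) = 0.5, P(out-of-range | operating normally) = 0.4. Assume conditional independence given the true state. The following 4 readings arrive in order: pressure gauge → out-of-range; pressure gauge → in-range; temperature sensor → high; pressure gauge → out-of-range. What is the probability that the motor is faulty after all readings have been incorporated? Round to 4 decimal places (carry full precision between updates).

0.3362

Each posterior becomes the prior for the next update.
After pressure gauge='out-of-range': P(faulty) = 0.5·0.2500 / (0.5·0.2500 + 0.4·0.7500) ≈ 0.2941
After pressure gauge='in-range': P(faulty) = 0.5·0.2941 / (0.5·0.2941 + 0.6·0.7059) ≈ 0.2577
After temperature sensor='high': P(faulty) = 0.7·0.2577 / (0.7·0.2577 + 0.6·0.7423) ≈ 0.2883
After pressure gauge='out-of-range': P(faulty) = 0.5·0.2883 / (0.5·0.2883 + 0.4·0.7117) ≈ 0.3362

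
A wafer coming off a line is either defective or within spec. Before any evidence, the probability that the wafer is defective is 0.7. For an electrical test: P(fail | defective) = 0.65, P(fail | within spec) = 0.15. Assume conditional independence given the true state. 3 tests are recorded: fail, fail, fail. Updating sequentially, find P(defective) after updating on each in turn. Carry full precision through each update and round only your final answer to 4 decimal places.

0.9948

After 'fail': P(defective) = 0.65·0.7000 / (0.65·0.7000 + 0.15·0.3000) ≈ 0.9100
After 'fail': P(defective) = 0.65·0.9100 / (0.65·0.9100 + 0.15·0.0900) ≈ 0.9777
After 'fail': P(defective) = 0.65·0.9777 / (0.65·0.9777 + 0.15·0.0223) ≈ 0.9948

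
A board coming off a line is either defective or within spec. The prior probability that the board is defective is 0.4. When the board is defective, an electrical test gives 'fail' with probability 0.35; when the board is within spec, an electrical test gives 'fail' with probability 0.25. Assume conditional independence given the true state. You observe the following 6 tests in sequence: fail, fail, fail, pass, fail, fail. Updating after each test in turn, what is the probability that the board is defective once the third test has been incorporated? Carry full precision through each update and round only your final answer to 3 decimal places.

0.647

After 'fail': P(defective) = 0.35·0.4000 / (0.35·0.4000 + 0.25·0.6000) ≈ 0.4828
After 'fail': P(defective) = 0.35·0.4828 / (0.35·0.4828 + 0.25·0.5172) ≈ 0.5665
After 'fail': P(defective) = 0.35·0.5665 / (0.35·0.5665 + 0.25·0.4335) ≈ 0.6466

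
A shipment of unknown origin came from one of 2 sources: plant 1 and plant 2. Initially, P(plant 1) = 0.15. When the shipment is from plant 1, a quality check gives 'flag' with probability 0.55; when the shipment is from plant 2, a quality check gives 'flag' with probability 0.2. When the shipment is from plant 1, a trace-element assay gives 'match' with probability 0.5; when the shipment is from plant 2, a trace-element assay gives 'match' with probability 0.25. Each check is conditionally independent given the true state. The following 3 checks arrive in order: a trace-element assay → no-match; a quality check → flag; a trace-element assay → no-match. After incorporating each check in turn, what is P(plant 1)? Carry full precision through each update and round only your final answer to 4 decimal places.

After a trace-element assay='no-match': P(plant 1) = 0.5·0.1500 / (0.5·0.1500 + 0.75·0.8500) ≈ 0.1053
After a quality check='flag': P(plant 1) = 0.55·0.1053 / (0.55·0.1053 + 0.2·0.8947) ≈ 0.2444
After a trace-element assay='no-match': P(plant 1) = 0.5·0.2444 / (0.5·0.2444 + 0.75·0.7556) ≈ 0.1774

0.1774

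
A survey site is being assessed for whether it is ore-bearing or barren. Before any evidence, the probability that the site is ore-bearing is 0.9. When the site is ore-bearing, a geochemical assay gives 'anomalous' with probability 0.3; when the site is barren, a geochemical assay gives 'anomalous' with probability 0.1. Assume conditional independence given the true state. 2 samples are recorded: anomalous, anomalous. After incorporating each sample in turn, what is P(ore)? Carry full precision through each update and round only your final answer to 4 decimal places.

After 'anomalous': P(ore) = 0.3·0.9000 / (0.3·0.9000 + 0.1·0.1000) ≈ 0.9643
After 'anomalous': P(ore) = 0.3·0.9643 / (0.3·0.9643 + 0.1·0.0357) ≈ 0.9878

0.9878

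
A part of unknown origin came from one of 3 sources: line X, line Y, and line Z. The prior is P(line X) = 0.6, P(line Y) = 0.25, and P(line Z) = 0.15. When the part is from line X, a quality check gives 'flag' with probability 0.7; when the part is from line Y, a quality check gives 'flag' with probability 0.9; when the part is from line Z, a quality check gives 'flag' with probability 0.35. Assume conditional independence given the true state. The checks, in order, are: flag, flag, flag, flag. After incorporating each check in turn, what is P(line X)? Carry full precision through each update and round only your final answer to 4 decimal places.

0.4642

Each posterior becomes the prior for the next update.
After 'flag': normaliser = 0.7·0.6000 + 0.9·0.2500 + 0.35·0.1500; P(line X) ≈ 0.6022, P(line Y) ≈ 0.3226, P(line Z) ≈ 0.0753
After 'flag': normaliser = 0.7·0.6022 + 0.9·0.3226 + 0.35·0.0753; P(line X) ≈ 0.5710, P(line Y) ≈ 0.3933, P(line Z) ≈ 0.0357
After 'flag': normaliser = 0.7·0.5710 + 0.9·0.3933 + 0.35·0.0357; P(line X) ≈ 0.5217, P(line Y) ≈ 0.4620, P(line Z) ≈ 0.0163
After 'flag': normaliser = 0.7·0.5217 + 0.9·0.4620 + 0.35·0.0163; P(line X) ≈ 0.4642, P(line Y) ≈ 0.5285, P(line Z) ≈ 0.0073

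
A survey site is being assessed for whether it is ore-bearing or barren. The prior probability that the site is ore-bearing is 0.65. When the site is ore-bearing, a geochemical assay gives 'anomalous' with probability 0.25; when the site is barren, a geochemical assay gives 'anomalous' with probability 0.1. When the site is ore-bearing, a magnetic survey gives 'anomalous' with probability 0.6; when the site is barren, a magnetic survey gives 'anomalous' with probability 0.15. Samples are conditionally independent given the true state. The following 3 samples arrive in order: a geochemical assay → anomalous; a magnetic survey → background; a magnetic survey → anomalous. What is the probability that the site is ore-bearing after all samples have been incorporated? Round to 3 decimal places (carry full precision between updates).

After a geochemical assay='anomalous': P(ore) = 0.25·0.6500 / (0.25·0.6500 + 0.1·0.3500) ≈ 0.8228
After a magnetic survey='background': P(ore) = 0.4·0.8228 / (0.4·0.8228 + 0.85·0.1772) ≈ 0.6860
After a magnetic survey='anomalous': P(ore) = 0.6·0.6860 / (0.6·0.6860 + 0.15·0.3140) ≈ 0.8973

0.897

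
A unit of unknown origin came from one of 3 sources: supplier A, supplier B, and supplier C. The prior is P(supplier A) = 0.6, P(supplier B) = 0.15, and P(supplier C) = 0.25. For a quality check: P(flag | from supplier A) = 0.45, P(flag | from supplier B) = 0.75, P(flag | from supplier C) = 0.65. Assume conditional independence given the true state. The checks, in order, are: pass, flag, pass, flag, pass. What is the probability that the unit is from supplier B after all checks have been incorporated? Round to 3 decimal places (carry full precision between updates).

After 'pass': normaliser = 0.55·0.6000 + 0.25·0.1500 + 0.35·0.2500; P(supplier A) ≈ 0.7253, P(supplier B) ≈ 0.0824, P(supplier C) ≈ 0.1923
After 'flag': normaliser = 0.45·0.7253 + 0.75·0.0824 + 0.65·0.1923; P(supplier A) ≈ 0.6360, P(supplier B) ≈ 0.1204, P(supplier C) ≈ 0.2436
After 'pass': normaliser = 0.55·0.6360 + 0.25·0.1204 + 0.35·0.2436; P(supplier A) ≈ 0.7520, P(supplier B) ≈ 0.0647, P(supplier C) ≈ 0.1833
After 'flag': normaliser = 0.45·0.7520 + 0.75·0.0647 + 0.65·0.1833; P(supplier A) ≈ 0.6687, P(supplier B) ≈ 0.0959, P(supplier C) ≈ 0.2354
After 'pass': normaliser = 0.55·0.6687 + 0.25·0.0959 + 0.35·0.2354; P(supplier A) ≈ 0.7756, P(supplier B) ≈ 0.0506, P(supplier C) ≈ 0.1738

0.051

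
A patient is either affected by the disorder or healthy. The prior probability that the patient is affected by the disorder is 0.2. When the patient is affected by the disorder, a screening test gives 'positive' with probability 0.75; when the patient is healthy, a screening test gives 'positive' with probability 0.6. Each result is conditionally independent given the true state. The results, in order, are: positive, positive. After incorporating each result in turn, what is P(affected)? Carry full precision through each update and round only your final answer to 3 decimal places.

Apply Bayes' rule sequentially, carrying P(affected) forward.
After 'positive': P(affected) = 0.75·0.2000 / (0.75·0.2000 + 0.6·0.8000) ≈ 0.2381
After 'positive': P(affected) = 0.75·0.2381 / (0.75·0.2381 + 0.6·0.7619) ≈ 0.2809

0.281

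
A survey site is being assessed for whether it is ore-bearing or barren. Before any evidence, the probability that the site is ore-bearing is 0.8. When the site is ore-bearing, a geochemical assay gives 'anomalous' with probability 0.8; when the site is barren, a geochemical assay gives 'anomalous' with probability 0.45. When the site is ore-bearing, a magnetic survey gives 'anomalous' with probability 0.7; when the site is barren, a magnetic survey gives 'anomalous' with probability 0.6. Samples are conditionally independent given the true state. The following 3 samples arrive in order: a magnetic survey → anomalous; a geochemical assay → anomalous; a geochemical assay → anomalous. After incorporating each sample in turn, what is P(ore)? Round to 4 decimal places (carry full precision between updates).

0.9365

After a magnetic survey='anomalous': P(ore) = 0.7·0.8000 / (0.7·0.8000 + 0.6·0.2000) ≈ 0.8235
After a geochemical assay='anomalous': P(ore) = 0.8·0.8235 / (0.8·0.8235 + 0.45·0.1765) ≈ 0.8924
After a geochemical assay='anomalous': P(ore) = 0.8·0.8924 / (0.8·0.8924 + 0.45·0.1076) ≈ 0.9365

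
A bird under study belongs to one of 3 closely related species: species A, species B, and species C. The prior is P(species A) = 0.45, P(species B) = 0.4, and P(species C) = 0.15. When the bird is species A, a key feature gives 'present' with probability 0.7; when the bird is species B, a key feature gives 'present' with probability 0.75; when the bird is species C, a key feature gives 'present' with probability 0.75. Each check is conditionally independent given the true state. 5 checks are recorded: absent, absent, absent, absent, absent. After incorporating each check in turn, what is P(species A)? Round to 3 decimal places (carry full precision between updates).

After 'absent': normaliser = 0.3·0.4500 + 0.25·0.4000 + 0.25·0.1500; P(species A) ≈ 0.4954, P(species B) ≈ 0.3670, P(species C) ≈ 0.1376
After 'absent': normaliser = 0.3·0.4954 + 0.25·0.3670 + 0.25·0.1376; P(species A) ≈ 0.5409, P(species B) ≈ 0.3339, P(species C) ≈ 0.1252
After 'absent': normaliser = 0.3·0.5409 + 0.25·0.3339 + 0.25·0.1252; P(species A) ≈ 0.5857, P(species B) ≈ 0.3013, P(species C) ≈ 0.1130
After 'absent': normaliser = 0.3·0.5857 + 0.25·0.3013 + 0.25·0.1130; P(species A) ≈ 0.6292, P(species B) ≈ 0.2697, P(species C) ≈ 0.1011
After 'absent': normaliser = 0.3·0.6292 + 0.25·0.2697 + 0.25·0.1011; P(species A) ≈ 0.6706, P(species B) ≈ 0.2396, P(species C) ≈ 0.0898

0.671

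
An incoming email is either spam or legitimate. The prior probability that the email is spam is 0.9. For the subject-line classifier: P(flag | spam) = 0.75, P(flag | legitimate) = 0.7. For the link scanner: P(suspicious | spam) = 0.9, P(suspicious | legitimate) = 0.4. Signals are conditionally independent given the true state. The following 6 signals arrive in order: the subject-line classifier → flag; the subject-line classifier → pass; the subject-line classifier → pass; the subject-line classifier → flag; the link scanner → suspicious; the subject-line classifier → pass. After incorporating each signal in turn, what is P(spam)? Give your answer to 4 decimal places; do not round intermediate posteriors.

0.9308

Apply Bayes' rule sequentially, carrying P(spam) forward.
After the subject-line classifier='flag': P(spam) = 0.75·0.9000 / (0.75·0.9000 + 0.7·0.1000) ≈ 0.9060
After the subject-line classifier='pass': P(spam) = 0.25·0.9060 / (0.25·0.9060 + 0.3·0.0940) ≈ 0.8893
After the subject-line classifier='pass': P(spam) = 0.25·0.8893 / (0.25·0.8893 + 0.3·0.1107) ≈ 0.8701
After the subject-line classifier='flag': P(spam) = 0.75·0.8701 / (0.75·0.8701 + 0.7·0.1299) ≈ 0.8777
After the link scanner='suspicious': P(spam) = 0.9·0.8777 / (0.9·0.8777 + 0.4·0.1223) ≈ 0.9417
After the subject-line classifier='pass': P(spam) = 0.25·0.9417 / (0.25·0.9417 + 0.3·0.0583) ≈ 0.9308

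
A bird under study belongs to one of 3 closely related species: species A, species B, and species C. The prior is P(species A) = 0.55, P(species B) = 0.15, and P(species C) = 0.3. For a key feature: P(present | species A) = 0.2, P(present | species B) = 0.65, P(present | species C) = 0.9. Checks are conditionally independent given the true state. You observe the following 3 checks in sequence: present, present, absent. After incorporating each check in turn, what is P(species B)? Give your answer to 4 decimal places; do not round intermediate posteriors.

0.3461

After 'present': normaliser = 0.2·0.5500 + 0.65·0.1500 + 0.9·0.3000; P(species A) ≈ 0.2304, P(species B) ≈ 0.2042, P(species C) ≈ 0.5654
After 'present': normaliser = 0.2·0.2304 + 0.65·0.2042 + 0.9·0.5654; P(species A) ≈ 0.0670, P(species B) ≈ 0.1930, P(species C) ≈ 0.7400
After 'absent': normaliser = 0.8·0.0670 + 0.35·0.1930 + 0.1·0.7400; P(species A) ≈ 0.2747, P(species B) ≈ 0.3461, P(species C) ≈ 0.3792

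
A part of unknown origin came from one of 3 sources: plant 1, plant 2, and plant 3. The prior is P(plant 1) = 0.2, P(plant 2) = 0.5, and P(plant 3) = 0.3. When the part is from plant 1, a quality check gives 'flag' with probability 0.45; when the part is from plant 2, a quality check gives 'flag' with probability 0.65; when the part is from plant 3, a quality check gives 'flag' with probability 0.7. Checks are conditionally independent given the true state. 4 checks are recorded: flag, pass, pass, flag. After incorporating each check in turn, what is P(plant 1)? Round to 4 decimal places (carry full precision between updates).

After 'flag': normaliser = 0.45·0.2000 + 0.65·0.5000 + 0.7·0.3000; P(plant 1) ≈ 0.1440, P(plant 2) ≈ 0.5200, P(plant 3) ≈ 0.3360
After 'pass': normaliser = 0.55·0.1440 + 0.35·0.5200 + 0.3·0.3360; P(plant 1) ≈ 0.2188, P(plant 2) ≈ 0.5028, P(plant 3) ≈ 0.2785
After 'pass': normaliser = 0.55·0.2188 + 0.35·0.5028 + 0.3·0.2785; P(plant 1) ≈ 0.3168, P(plant 2) ≈ 0.4633, P(plant 3) ≈ 0.2199
After 'flag': normaliser = 0.45·0.3168 + 0.65·0.4633 + 0.7·0.2199; P(plant 1) ≈ 0.2385, P(plant 2) ≈ 0.5039, P(plant 3) ≈ 0.2576

0.2385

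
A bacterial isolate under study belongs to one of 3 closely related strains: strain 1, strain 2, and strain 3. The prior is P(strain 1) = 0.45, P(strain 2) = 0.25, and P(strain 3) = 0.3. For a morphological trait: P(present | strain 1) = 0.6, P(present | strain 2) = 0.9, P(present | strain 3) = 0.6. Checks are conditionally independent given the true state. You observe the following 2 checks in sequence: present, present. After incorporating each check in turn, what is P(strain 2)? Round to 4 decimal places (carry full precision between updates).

After 'present': normaliser = 0.6·0.4500 + 0.9·0.2500 + 0.6·0.3000; P(strain 1) ≈ 0.4000, P(strain 2) ≈ 0.3333, P(strain 3) ≈ 0.2667
After 'present': normaliser = 0.6·0.4000 + 0.9·0.3333 + 0.6·0.2667; P(strain 1) ≈ 0.3429, P(strain 2) ≈ 0.4286, P(strain 3) ≈ 0.2286

0.4286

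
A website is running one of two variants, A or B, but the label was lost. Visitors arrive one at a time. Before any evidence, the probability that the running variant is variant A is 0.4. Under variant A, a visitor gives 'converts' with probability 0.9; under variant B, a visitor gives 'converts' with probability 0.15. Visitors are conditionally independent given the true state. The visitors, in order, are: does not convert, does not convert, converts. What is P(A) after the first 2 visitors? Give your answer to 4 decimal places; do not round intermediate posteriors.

Apply Bayes' rule sequentially, carrying P(A) forward.
After 'does not convert': P(A) = 0.1·0.4000 / (0.1·0.4000 + 0.85·0.6000) ≈ 0.0727
After 'does not convert': P(A) = 0.1·0.0727 / (0.1·0.0727 + 0.85·0.9273) ≈ 0.0091

0.0091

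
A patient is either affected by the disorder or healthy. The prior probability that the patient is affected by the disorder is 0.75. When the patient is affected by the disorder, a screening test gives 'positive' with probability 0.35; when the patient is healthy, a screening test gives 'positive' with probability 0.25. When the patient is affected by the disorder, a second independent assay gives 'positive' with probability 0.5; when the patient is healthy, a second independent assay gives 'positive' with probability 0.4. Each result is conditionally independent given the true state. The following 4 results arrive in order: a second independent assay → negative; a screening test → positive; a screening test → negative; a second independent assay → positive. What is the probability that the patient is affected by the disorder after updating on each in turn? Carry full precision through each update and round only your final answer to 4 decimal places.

0.7913

After a second independent assay='negative': P(affected) = 0.5·0.7500 / (0.5·0.7500 + 0.6·0.2500) ≈ 0.7143
After a screening test='positive': P(affected) = 0.35·0.7143 / (0.35·0.7143 + 0.25·0.2857) ≈ 0.7778
After a screening test='negative': P(affected) = 0.65·0.7778 / (0.65·0.7778 + 0.75·0.2222) ≈ 0.7521
After a second independent assay='positive': P(affected) = 0.5·0.7521 / (0.5·0.7521 + 0.4·0.2479) ≈ 0.7913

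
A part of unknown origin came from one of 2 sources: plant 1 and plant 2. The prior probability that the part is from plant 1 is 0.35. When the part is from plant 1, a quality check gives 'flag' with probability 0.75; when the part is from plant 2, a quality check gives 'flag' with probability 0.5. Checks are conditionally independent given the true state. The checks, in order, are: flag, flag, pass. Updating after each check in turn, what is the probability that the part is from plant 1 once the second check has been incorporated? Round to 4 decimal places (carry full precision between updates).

After 'flag': P(plant 1) = 0.75·0.3500 / (0.75·0.3500 + 0.5·0.6500) ≈ 0.4468
After 'flag': P(plant 1) = 0.75·0.4468 / (0.75·0.4468 + 0.5·0.5532) ≈ 0.5478

0.5478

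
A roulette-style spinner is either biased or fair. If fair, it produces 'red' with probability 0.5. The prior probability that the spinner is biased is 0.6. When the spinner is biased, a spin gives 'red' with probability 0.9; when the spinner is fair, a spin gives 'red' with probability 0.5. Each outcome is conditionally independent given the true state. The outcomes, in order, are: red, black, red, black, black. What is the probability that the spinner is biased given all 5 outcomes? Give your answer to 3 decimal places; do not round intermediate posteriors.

0.037

After 'red': P(biased) = 0.9·0.6000 / (0.9·0.6000 + 0.5·0.4000) ≈ 0.7297
After 'black': P(biased) = 0.1·0.7297 / (0.1·0.7297 + 0.5·0.2703) ≈ 0.3506
After 'red': P(biased) = 0.9·0.3506 / (0.9·0.3506 + 0.5·0.6494) ≈ 0.4929
After 'black': P(biased) = 0.1·0.4929 / (0.1·0.4929 + 0.5·0.5071) ≈ 0.1628
After 'black': P(biased) = 0.1·0.1628 / (0.1·0.1628 + 0.5·0.8372) ≈ 0.0374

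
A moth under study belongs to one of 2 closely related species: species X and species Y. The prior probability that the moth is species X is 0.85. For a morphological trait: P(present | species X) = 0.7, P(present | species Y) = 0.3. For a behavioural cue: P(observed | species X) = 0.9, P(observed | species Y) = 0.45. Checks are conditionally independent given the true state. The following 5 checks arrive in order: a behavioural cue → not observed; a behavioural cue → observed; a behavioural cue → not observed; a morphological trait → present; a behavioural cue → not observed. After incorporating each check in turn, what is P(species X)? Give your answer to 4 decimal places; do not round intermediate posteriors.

After a behavioural cue='not observed': P(species X) = 0.1·0.8500 / (0.1·0.8500 + 0.55·0.1500) ≈ 0.5075
After a behavioural cue='observed': P(species X) = 0.9·0.5075 / (0.9·0.5075 + 0.45·0.4925) ≈ 0.6733
After a behavioural cue='not observed': P(species X) = 0.1·0.6733 / (0.1·0.6733 + 0.55·0.3267) ≈ 0.2725
After a morphological trait='present': P(species X) = 0.7·0.2725 / (0.7·0.2725 + 0.3·0.7275) ≈ 0.4664
After a behavioural cue='not observed': P(species X) = 0.1·0.4664 / (0.1·0.4664 + 0.55·0.5336) ≈ 0.1371

0.1371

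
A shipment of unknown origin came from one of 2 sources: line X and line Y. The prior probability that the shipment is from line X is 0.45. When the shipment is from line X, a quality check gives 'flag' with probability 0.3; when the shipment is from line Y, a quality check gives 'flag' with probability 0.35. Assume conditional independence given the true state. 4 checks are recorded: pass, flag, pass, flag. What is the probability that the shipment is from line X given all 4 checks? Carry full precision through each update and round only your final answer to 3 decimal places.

After 'pass': P(line X) = 0.7·0.4500 / (0.7·0.4500 + 0.65·0.5500) ≈ 0.4684
After 'flag': P(line X) = 0.3·0.4684 / (0.3·0.4684 + 0.35·0.5316) ≈ 0.4303
After 'pass': P(line X) = 0.7·0.4303 / (0.7·0.4303 + 0.65·0.5697) ≈ 0.4485
After 'flag': P(line X) = 0.3·0.4485 / (0.3·0.4485 + 0.35·0.5515) ≈ 0.4108

0.411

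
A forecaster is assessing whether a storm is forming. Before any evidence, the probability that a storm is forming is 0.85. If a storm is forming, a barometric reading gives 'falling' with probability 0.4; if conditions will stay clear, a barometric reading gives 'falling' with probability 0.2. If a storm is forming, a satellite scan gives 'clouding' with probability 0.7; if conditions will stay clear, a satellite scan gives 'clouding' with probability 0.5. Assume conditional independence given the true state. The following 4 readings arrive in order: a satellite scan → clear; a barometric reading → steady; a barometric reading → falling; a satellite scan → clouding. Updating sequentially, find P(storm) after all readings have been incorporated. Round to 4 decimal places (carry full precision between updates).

Each posterior becomes the prior for the next update.
After a satellite scan='clear': P(storm) = 0.3·0.8500 / (0.3·0.8500 + 0.5·0.1500) ≈ 0.7727
After a barometric reading='steady': P(storm) = 0.6·0.7727 / (0.6·0.7727 + 0.8·0.2273) ≈ 0.7183
After a barometric reading='falling': P(storm) = 0.4·0.7183 / (0.4·0.7183 + 0.2·0.2817) ≈ 0.8361
After a satellite scan='clouding': P(storm) = 0.7·0.8361 / (0.7·0.8361 + 0.5·0.1639) ≈ 0.8771

0.8771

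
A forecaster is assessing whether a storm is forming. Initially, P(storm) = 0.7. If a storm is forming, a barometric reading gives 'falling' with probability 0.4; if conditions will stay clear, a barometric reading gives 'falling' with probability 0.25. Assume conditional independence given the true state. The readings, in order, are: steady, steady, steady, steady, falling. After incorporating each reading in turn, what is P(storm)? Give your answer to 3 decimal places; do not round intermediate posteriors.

0.605

Apply Bayes' rule sequentially, carrying P(storm) forward.
After 'steady': P(storm) = 0.6·0.7000 / (0.6·0.7000 + 0.75·0.3000) ≈ 0.6512
After 'steady': P(storm) = 0.6·0.6512 / (0.6·0.6512 + 0.75·0.3488) ≈ 0.5989
After 'steady': P(storm) = 0.6·0.5989 / (0.6·0.5989 + 0.75·0.4011) ≈ 0.5443
After 'steady': P(storm) = 0.6·0.5443 / (0.6·0.5443 + 0.75·0.4557) ≈ 0.4887
After 'falling': P(storm) = 0.4·0.4887 / (0.4·0.4887 + 0.25·0.5113) ≈ 0.6046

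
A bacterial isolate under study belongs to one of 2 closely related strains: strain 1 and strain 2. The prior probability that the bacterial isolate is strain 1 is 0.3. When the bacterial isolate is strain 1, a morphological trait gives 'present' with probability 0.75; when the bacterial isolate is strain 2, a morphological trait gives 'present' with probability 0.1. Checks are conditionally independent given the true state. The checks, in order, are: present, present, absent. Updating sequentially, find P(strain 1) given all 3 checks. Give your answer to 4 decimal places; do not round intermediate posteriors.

After 'present': P(strain 1) = 0.75·0.3000 / (0.75·0.3000 + 0.1·0.7000) ≈ 0.7627
After 'present': P(strain 1) = 0.75·0.7627 / (0.75·0.7627 + 0.1·0.2373) ≈ 0.9602
After 'absent': P(strain 1) = 0.25·0.9602 / (0.25·0.9602 + 0.9·0.0398) ≈ 0.8701

0.8701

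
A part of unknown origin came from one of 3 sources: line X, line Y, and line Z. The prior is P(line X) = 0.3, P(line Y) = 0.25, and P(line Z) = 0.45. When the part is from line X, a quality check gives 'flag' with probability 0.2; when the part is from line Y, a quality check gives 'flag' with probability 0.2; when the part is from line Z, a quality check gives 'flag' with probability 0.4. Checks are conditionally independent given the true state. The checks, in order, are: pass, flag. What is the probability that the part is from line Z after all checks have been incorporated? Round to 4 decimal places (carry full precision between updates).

0.5510

After 'pass': normaliser = 0.8·0.3000 + 0.8·0.2500 + 0.6·0.4500; P(line X) ≈ 0.3380, P(line Y) ≈ 0.2817, P(line Z) ≈ 0.3803
After 'flag': normaliser = 0.2·0.3380 + 0.2·0.2817 + 0.4·0.3803; P(line X) ≈ 0.2449, P(line Y) ≈ 0.2041, P(line Z) ≈ 0.5510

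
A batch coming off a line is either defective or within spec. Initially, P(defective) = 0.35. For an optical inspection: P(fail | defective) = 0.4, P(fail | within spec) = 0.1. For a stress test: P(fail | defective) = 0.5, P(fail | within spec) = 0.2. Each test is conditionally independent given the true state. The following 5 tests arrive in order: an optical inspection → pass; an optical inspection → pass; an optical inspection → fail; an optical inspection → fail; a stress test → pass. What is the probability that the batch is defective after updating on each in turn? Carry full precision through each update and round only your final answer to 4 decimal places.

After an optical inspection='pass': P(defective) = 0.6·0.3500 / (0.6·0.3500 + 0.9·0.6500) ≈ 0.2642
After an optical inspection='pass': P(defective) = 0.6·0.2642 / (0.6·0.2642 + 0.9·0.7358) ≈ 0.1931
After an optical inspection='fail': P(defective) = 0.4·0.1931 / (0.4·0.1931 + 0.1·0.8069) ≈ 0.4891
After an optical inspection='fail': P(defective) = 0.4·0.4891 / (0.4·0.4891 + 0.1·0.5109) ≈ 0.7929
After a stress test='pass': P(defective) = 0.5·0.7929 / (0.5·0.7929 + 0.8·0.2071) ≈ 0.7053

0.7053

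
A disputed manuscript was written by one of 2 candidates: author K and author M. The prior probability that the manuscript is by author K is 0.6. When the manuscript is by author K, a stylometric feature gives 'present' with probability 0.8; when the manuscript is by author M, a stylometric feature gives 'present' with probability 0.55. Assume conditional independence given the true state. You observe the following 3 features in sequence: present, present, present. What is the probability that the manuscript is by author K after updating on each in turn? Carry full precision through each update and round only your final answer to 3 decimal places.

After 'present': P(author K) = 0.8·0.6000 / (0.8·0.6000 + 0.55·0.4000) ≈ 0.6857
After 'present': P(author K) = 0.8·0.6857 / (0.8·0.6857 + 0.55·0.3143) ≈ 0.7604
After 'present': P(author K) = 0.8·0.7604 / (0.8·0.7604 + 0.55·0.2396) ≈ 0.8219

0.822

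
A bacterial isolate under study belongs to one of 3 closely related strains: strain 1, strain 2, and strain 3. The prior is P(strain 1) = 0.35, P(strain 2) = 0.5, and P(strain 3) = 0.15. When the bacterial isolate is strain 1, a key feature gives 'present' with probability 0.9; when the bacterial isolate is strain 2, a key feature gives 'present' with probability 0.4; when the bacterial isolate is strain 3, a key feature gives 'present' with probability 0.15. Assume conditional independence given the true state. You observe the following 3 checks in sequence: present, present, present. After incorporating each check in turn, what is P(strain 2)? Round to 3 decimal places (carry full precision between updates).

After 'present': normaliser = 0.9·0.3500 + 0.4·0.5000 + 0.15·0.1500; P(strain 1) ≈ 0.5860, P(strain 2) ≈ 0.3721, P(strain 3) ≈ 0.0419
After 'present': normaliser = 0.9·0.5860 + 0.4·0.3721 + 0.15·0.0419; P(strain 1) ≈ 0.7727, P(strain 2) ≈ 0.2181, P(strain 3) ≈ 0.0092
After 'present': normaliser = 0.9·0.7727 + 0.4·0.2181 + 0.15·0.0092; P(strain 1) ≈ 0.8870, P(strain 2) ≈ 0.1112, P(strain 3) ≈ 0.0018

0.111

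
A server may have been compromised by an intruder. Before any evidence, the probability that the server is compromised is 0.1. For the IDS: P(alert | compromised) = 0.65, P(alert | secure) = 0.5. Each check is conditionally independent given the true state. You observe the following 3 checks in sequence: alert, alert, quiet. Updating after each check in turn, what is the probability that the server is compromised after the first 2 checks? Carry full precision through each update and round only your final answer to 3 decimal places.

0.158

Apply Bayes' rule sequentially, carrying P(compromised) forward.
After 'alert': P(compromised) = 0.65·0.1000 / (0.65·0.1000 + 0.5·0.9000) ≈ 0.1262
After 'alert': P(compromised) = 0.65·0.1262 / (0.65·0.1262 + 0.5·0.8738) ≈ 0.1581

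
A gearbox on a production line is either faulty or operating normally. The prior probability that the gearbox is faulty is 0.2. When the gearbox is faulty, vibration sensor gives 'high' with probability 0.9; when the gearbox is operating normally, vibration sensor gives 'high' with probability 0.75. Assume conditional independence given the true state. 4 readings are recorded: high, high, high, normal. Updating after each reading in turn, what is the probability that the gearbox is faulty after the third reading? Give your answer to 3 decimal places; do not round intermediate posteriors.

Each posterior becomes the prior for the next update.
After 'high': P(faulty) = 0.9·0.2000 / (0.9·0.2000 + 0.75·0.8000) ≈ 0.2308
After 'high': P(faulty) = 0.9·0.2308 / (0.9·0.2308 + 0.75·0.7692) ≈ 0.2647
After 'high': P(faulty) = 0.9·0.2647 / (0.9·0.2647 + 0.75·0.7353) ≈ 0.3017

0.302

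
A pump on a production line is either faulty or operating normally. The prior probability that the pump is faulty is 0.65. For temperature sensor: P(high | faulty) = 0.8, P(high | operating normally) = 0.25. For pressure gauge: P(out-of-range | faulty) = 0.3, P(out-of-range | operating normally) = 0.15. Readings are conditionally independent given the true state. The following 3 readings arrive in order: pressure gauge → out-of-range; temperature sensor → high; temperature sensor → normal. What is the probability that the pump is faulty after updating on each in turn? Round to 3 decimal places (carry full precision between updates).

0.760

After pressure gauge='out-of-range': P(faulty) = 0.3·0.6500 / (0.3·0.6500 + 0.15·0.3500) ≈ 0.7879
After temperature sensor='high': P(faulty) = 0.8·0.7879 / (0.8·0.7879 + 0.25·0.2121) ≈ 0.9224
After temperature sensor='normal': P(faulty) = 0.2·0.9224 / (0.2·0.9224 + 0.75·0.0776) ≈ 0.7602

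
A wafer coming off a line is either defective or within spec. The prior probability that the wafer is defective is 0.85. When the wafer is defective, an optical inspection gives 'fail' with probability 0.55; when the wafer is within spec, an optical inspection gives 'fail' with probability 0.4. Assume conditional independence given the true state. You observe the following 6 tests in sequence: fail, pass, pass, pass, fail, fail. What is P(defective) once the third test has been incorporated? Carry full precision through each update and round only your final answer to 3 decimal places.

0.814

After 'fail': P(defective) = 0.55·0.8500 / (0.55·0.8500 + 0.4·0.1500) ≈ 0.8863
After 'pass': P(defective) = 0.45·0.8863 / (0.45·0.8863 + 0.6·0.1137) ≈ 0.8539
After 'pass': P(defective) = 0.45·0.8539 / (0.45·0.8539 + 0.6·0.1461) ≈ 0.8142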